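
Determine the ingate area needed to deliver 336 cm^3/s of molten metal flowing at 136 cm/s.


Formula: A_ingate = Q / v  (continuity equation)
A = 336 cm^3/s / 136 cm/s = 2.4706 cm^2


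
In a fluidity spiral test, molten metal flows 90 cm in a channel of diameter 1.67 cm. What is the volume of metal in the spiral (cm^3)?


Formula: V = pi * (d/2)^2 * L  (cylinder volume)
Radius = 1.67/2 = 0.835 cm
V = pi * 0.835^2 * 90 = 197.1357 cm^3

197.1357 cm^3


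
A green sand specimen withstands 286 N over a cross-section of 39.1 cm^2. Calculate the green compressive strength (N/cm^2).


Formula: Compressive Strength = Force / Area
Strength = 286 N / 39.1 cm^2 = 7.3146 N/cm^2


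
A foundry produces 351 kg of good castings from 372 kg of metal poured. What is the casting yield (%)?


Formula: Casting Yield = (W_good / W_total) * 100
Yield = (351 kg / 372 kg) * 100 = 94.3548%

94.3548%


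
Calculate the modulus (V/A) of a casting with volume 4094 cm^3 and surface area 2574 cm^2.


Formula: Casting Modulus M = V / A
M = 4094 cm^3 / 2574 cm^2 = 1.5905 cm

1.5905 cm


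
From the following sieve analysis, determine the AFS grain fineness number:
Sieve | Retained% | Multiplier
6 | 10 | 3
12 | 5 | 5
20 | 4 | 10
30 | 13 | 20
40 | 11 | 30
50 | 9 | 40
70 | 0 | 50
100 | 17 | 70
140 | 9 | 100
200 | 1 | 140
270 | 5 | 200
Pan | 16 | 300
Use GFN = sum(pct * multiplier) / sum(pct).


Formula: GFN = sum(pct * multiplier) / sum(pct)
sum(pct * multiplier) = 9075
sum(pct) = 100
GFN = 9075 / 100 = 90.75

90.75


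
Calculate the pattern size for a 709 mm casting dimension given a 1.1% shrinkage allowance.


Formula: L_pattern = L_casting * (1 + shrinkage_rate/100)
Shrinkage factor = 1 + 1.1/100 = 1.011
L_pattern = 709 mm * 1.011 = 716.7990 mm

Final answer: 716.7990 mm


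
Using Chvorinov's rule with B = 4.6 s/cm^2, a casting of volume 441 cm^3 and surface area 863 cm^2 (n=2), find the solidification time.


Formula: t_s = B * (V/A)^n  (Chvorinov's rule, n=2)
Modulus M = V/A = 441/863 = 0.511008 cm
M^2 = 0.511008^2 = 0.261129 cm^2
t_s = 4.6 * 0.261129 = 1.2012 s


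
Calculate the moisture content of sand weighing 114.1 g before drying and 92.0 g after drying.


Formula: MC = (W_wet - W_dry) / W_wet * 100
Water mass = 114.1 - 92.0 = 22.1 g
MC = 22.1 / 114.1 * 100 = 19.3690%

Final answer: 19.3690%


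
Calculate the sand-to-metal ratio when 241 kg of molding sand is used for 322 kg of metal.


Formula: Sand-to-Metal Ratio = W_sand / W_metal
Ratio = 241 kg / 322 kg = 0.7484

Answer: 0.7484


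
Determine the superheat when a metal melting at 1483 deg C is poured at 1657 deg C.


Formula: Superheat = T_pour - T_melt
Superheat = 1657 - 1483 = 174 deg C

Answer: 174 deg C


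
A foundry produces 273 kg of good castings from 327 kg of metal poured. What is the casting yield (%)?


Formula: Casting Yield = (W_good / W_total) * 100
Yield = (273 kg / 327 kg) * 100 = 83.4862%

Final answer: 83.4862%


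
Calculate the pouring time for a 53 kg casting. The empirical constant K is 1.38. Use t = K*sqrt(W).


Formula: t = K * sqrt(W)
sqrt(W) = sqrt(53) = 7.28011
t = 1.38 * 7.28011 = 10.0466 s

10.0466 s


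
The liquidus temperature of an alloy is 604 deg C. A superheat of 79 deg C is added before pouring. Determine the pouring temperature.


Formula: T_pour = T_melt + Superheat
T_pour = 604 + 79 = 683 deg C


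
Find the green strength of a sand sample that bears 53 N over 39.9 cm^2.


Formula: Compressive Strength = Force / Area
Strength = 53 N / 39.9 cm^2 = 1.3283 N/cm^2

Answer: 1.3283 N/cm^2


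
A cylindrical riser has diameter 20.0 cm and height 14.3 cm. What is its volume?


Formula: V = pi * (D/2)^2 * H  (cylinder volume)
Radius = D/2 = 20.0/2 = 10.0 cm
V = pi * 10.0^2 * 14.3 = 4492.4775 cm^3

Final answer: 4492.4775 cm^3


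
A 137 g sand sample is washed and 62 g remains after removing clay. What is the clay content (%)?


Formula: Clay% = (W_total - W_washed) / W_total * 100
Clay mass = 137 - 62 = 75 g
Clay% = 75 / 137 * 100 = 54.7445%

54.7445%


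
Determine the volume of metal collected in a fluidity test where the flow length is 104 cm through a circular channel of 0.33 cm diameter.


Formula: V = pi * (d/2)^2 * L  (cylinder volume)
Radius = 0.33/2 = 0.165 cm
V = pi * 0.165^2 * 104 = 8.8951 cm^3

Final answer: 8.8951 cm^3


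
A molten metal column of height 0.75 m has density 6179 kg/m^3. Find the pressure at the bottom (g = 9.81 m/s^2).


Formula: P = rho * g * h
rho * g = 6179 * 9.81 = 60615.99 N/m^3
P = 60615.99 * 0.75 = 45461.9925 Pa

45461.9925 Pa


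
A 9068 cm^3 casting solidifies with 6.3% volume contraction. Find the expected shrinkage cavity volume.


Formula: V_shrink = V_casting * shrinkage_pct / 100
V_shrink = 9068 cm^3 * 6.3 / 100 = 571.2840 cm^3

Final answer: 571.2840 cm^3


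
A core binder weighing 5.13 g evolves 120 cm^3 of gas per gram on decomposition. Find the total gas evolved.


Formula: V_gas = W_binder * gas_evolution_rate
V = 5.13 g * 120 cm^3/g = 615.6000 cm^3

Final answer: 615.6000 cm^3


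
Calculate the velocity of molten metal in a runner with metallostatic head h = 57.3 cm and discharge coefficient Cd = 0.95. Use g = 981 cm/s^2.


Formula: v = Cd * sqrt(2 * g * h)  (Torricelli with discharge coefficient)
2*g*h = 2 * 981 * 57.3 = 112422.6 cm^2/s^2
sqrt(112422.6) = 335.29480 cm/s
v = 0.95 * 335.29480 = 318.5301 cm/s

Final answer: 318.5301 cm/s


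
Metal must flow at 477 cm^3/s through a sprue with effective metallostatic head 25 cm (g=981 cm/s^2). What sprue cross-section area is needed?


Formula: v = sqrt(2*g*h), A = Q/v
Velocity: v = sqrt(2 * 981 * 25) = sqrt(49050) = 221.4723 cm/s
Sprue area: A = Q / v = 477 / 221.4723 = 2.1538 cm^2

2.1538 cm^2


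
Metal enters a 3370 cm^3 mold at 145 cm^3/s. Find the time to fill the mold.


Formula: t_fill = V_mold / Q_flow
t = 3370 cm^3 / 145 cm^3/s = 23.2414 s


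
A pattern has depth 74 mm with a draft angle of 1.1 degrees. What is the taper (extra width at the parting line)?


Formula: taper = depth * tan(draft_angle)
tan(1.1 deg) = 0.0192010
taper = 74 mm * 0.0192010 = 1.4209 mm


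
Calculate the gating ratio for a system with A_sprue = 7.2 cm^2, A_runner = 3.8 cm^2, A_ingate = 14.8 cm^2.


Sprue:Runner:Ingate = 1 : 3.8/7.2 : 14.8/7.2 = 1:0.53:2.06

Answer: 1:0.53:2.06


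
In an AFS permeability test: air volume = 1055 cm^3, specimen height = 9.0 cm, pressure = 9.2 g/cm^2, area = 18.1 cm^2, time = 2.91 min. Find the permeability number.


Formula: Permeability Number P = (V * H) / (p * A * t)
Numerator: V * H = 1055 * 9.0 = 9495.0
Denominator: p * A * t = 9.2 * 18.1 * 2.91 = 484.5732
P = 9495.0 / 484.5732 = 19.5946

Final answer: 19.5946


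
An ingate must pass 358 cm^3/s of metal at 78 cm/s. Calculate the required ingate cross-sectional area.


Formula: A_ingate = Q / v  (continuity equation)
A = 358 cm^3/s / 78 cm/s = 4.5897 cm^2


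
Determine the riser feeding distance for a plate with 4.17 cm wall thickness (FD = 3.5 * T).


Formula: FD = 3.5 * T  (riser feeding-distance rule)
FD = 3.5 * 4.17 cm = 14.5950 cm

Final answer: 14.5950 cm


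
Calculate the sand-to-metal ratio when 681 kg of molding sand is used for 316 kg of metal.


Formula: Sand-to-Metal Ratio = W_sand / W_metal
Ratio = 681 kg / 316 kg = 2.1551

2.1551


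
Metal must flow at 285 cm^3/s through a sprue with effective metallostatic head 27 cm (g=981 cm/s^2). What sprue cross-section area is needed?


Formula: v = sqrt(2*g*h), A = Q/v
Velocity: v = sqrt(2 * 981 * 27) = sqrt(52974) = 230.1608 cm/s
Sprue area: A = Q / v = 285 / 230.1608 = 1.2383 cm^2

1.2383 cm^2


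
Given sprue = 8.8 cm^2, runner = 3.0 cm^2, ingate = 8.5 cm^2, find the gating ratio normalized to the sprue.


Sprue:Runner:Ingate = 1 : 3.0/8.8 : 8.5/8.8 = 1:0.34:0.97


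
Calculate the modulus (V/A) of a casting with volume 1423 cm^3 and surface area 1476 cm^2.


Formula: Casting Modulus M = V / A
M = 1423 cm^3 / 1476 cm^2 = 0.9641 cm

Answer: 0.9641 cm


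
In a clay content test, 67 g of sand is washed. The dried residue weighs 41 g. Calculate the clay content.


Formula: Clay% = (W_total - W_washed) / W_total * 100
Clay mass = 67 - 41 = 26 g
Clay% = 26 / 67 * 100 = 38.8060%


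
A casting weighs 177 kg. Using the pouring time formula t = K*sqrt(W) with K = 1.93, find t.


Formula: t = K * sqrt(W)
sqrt(W) = sqrt(177) = 13.30413
t = 1.93 * 13.30413 = 25.6770 s

Final answer: 25.6770 s


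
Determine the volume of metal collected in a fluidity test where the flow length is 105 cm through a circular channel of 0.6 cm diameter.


Formula: V = pi * (d/2)^2 * L  (cylinder volume)
Radius = 0.6/2 = 0.3 cm
V = pi * 0.3^2 * 105 = 29.6881 cm^3

Answer: 29.6881 cm^3


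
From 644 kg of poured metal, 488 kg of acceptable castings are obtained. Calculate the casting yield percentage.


Formula: Casting Yield = (W_good / W_total) * 100
Yield = (488 kg / 644 kg) * 100 = 75.7764%

Answer: 75.7764%


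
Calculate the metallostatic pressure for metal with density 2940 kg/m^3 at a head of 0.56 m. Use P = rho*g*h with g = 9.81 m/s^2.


Formula: P = rho * g * h
rho * g = 2940 * 9.81 = 28841.4 N/m^3
P = 28841.4 * 0.56 = 16151.1840 Pa

Final answer: 16151.1840 Pa


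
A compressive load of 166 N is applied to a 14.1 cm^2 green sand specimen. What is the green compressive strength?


Formula: Compressive Strength = Force / Area
Strength = 166 N / 14.1 cm^2 = 11.7730 N/cm^2


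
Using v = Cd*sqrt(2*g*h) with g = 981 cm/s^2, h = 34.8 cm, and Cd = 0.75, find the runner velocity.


Formula: v = Cd * sqrt(2 * g * h)  (Torricelli with discharge coefficient)
2*g*h = 2 * 981 * 34.8 = 68277.6 cm^2/s^2
sqrt(68277.6) = 261.29983 cm/s
v = 0.75 * 261.29983 = 195.9749 cm/s

195.9749 cm/s


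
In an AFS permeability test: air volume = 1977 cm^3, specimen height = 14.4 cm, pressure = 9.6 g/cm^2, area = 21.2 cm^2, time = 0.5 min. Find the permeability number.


Formula: Permeability Number P = (V * H) / (p * A * t)
Numerator: V * H = 1977 * 14.4 = 28468.8
Denominator: p * A * t = 9.6 * 21.2 * 0.5 = 101.76
P = 28468.8 / 101.76 = 279.7642

Final answer: 279.7642


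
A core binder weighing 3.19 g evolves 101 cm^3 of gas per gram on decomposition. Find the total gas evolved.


Formula: V_gas = W_binder * gas_evolution_rate
V = 3.19 g * 101 cm^3/g = 322.1900 cm^3

Final answer: 322.1900 cm^3


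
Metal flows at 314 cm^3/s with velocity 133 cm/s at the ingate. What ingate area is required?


Formula: A_ingate = Q / v  (continuity equation)
A = 314 cm^3/s / 133 cm/s = 2.3609 cm^2

Final answer: 2.3609 cm^2


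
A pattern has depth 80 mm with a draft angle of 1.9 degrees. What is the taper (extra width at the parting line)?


Formula: taper = depth * tan(draft_angle)
tan(1.9 deg) = 0.0331734
taper = 80 mm * 0.0331734 = 2.6539 mm

2.6539 mm


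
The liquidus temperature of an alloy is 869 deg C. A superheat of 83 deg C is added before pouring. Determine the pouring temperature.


Formula: T_pour = T_melt + Superheat
T_pour = 869 + 83 = 952 deg C

Answer: 952 deg C


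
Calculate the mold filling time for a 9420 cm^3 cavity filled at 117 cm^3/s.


Formula: t_fill = V_mold / Q_flow
t = 9420 cm^3 / 117 cm^3/s = 80.5128 s

80.5128 s


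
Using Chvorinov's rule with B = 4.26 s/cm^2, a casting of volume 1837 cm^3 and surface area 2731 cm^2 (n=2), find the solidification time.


Formula: t_s = B * (V/A)^n  (Chvorinov's rule, n=2)
Modulus M = V/A = 1837/2731 = 0.672647 cm
M^2 = 0.672647^2 = 0.452454 cm^2
t_s = 4.26 * 0.452454 = 1.9275 s

Answer: 1.9275 s


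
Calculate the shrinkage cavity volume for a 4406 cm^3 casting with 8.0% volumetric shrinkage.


Formula: V_shrink = V_casting * shrinkage_pct / 100
V_shrink = 4406 cm^3 * 8.0 / 100 = 352.4800 cm^3


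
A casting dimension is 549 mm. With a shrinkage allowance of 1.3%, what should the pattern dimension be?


Formula: L_pattern = L_casting * (1 + shrinkage_rate/100)
Shrinkage factor = 1 + 1.3/100 = 1.013
L_pattern = 549 mm * 1.013 = 556.1370 mm


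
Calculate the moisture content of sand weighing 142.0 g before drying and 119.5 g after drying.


Formula: MC = (W_wet - W_dry) / W_wet * 100
Water mass = 142.0 - 119.5 = 22.5 g
MC = 22.5 / 142.0 * 100 = 15.8451%

Answer: 15.8451%


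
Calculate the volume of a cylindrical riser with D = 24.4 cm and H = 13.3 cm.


Formula: V = pi * (D/2)^2 * H  (cylinder volume)
Radius = D/2 = 24.4/2 = 12.2 cm
V = pi * 12.2^2 * 13.3 = 6219.0089 cm^3

Answer: 6219.0089 cm^3


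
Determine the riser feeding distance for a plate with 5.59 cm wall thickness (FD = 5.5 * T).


Formula: FD = 5.5 * T  (riser feeding-distance rule)
FD = 5.5 * 5.59 cm = 30.7450 cm

Final answer: 30.7450 cm


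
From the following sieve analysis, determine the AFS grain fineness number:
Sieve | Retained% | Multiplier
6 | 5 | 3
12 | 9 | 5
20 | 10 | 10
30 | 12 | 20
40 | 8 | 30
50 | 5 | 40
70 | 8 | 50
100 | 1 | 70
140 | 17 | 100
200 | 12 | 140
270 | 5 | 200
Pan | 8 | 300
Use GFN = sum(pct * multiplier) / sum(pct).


Formula: GFN = sum(pct * multiplier) / sum(pct)
sum(pct * multiplier) = 8090
sum(pct) = 100
GFN = 8090 / 100 = 80.90

Answer: 80.90


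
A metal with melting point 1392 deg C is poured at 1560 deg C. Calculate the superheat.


Formula: Superheat = T_pour - T_melt
Superheat = 1560 - 1392 = 168 deg C

Answer: 168 deg C


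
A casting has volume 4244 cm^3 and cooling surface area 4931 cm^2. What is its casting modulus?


Formula: Casting Modulus M = V / A
M = 4244 cm^3 / 4931 cm^2 = 0.8607 cm

Answer: 0.8607 cm


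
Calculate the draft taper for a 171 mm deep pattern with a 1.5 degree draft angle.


Formula: taper = depth * tan(draft_angle)
tan(1.5 deg) = 0.0261859
taper = 171 mm * 0.0261859 = 4.4778 mm

Answer: 4.4778 mm


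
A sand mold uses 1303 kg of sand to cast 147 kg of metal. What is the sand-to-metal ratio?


Formula: Sand-to-Metal Ratio = W_sand / W_metal
Ratio = 1303 kg / 147 kg = 8.8639

Answer: 8.8639


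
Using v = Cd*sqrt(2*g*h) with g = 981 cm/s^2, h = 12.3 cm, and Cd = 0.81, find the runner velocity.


Formula: v = Cd * sqrt(2 * g * h)  (Torricelli with discharge coefficient)
2*g*h = 2 * 981 * 12.3 = 24132.6 cm^2/s^2
sqrt(24132.6) = 155.34671 cm/s
v = 0.81 * 155.34671 = 125.8308 cm/s


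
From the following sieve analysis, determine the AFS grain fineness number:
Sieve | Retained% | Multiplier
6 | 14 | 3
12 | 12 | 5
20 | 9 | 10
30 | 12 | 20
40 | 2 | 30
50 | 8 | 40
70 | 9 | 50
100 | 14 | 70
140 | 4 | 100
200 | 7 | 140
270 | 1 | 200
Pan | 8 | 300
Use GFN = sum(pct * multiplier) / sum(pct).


Formula: GFN = sum(pct * multiplier) / sum(pct)
sum(pct * multiplier) = 6222
sum(pct) = 100
GFN = 6222 / 100 = 62.22

62.22


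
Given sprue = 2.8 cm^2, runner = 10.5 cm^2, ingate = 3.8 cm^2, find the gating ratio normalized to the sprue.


Sprue:Runner:Ingate = 1 : 10.5/2.8 : 3.8/2.8 = 1:3.75:1.36

1:3.75:1.36


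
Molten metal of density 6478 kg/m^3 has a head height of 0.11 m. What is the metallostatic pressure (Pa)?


Formula: P = rho * g * h
rho * g = 6478 * 9.81 = 63549.18 N/m^3
P = 63549.18 * 0.11 = 6990.4098 Pa

Answer: 6990.4098 Pa


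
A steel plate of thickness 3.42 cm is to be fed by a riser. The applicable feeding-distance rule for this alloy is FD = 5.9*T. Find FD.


Formula: FD = 5.9 * T  (riser feeding-distance rule)
FD = 5.9 * 3.42 cm = 20.1780 cm

Answer: 20.1780 cm


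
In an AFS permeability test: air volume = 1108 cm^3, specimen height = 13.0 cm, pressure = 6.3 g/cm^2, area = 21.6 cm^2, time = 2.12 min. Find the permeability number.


Formula: Permeability Number P = (V * H) / (p * A * t)
Numerator: V * H = 1108 * 13.0 = 14404.0
Denominator: p * A * t = 6.3 * 21.6 * 2.12 = 288.4896
P = 14404.0 / 288.4896 = 49.9290

Final answer: 49.9290


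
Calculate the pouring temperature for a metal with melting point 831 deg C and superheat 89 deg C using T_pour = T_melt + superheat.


Formula: T_pour = T_melt + Superheat
T_pour = 831 + 89 = 920 deg C

Answer: 920 deg C


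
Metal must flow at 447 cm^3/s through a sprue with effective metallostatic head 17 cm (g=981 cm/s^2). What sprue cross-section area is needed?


Formula: v = sqrt(2*g*h), A = Q/v
Velocity: v = sqrt(2 * 981 * 17) = sqrt(33354) = 182.6308 cm/s
Sprue area: A = Q / v = 447 / 182.6308 = 2.4476 cm^2

2.4476 cm^2


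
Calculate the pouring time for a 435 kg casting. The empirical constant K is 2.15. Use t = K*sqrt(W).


Formula: t = K * sqrt(W)
sqrt(W) = sqrt(435) = 20.85665
t = 2.15 * 20.85665 = 44.8418 s

44.8418 s


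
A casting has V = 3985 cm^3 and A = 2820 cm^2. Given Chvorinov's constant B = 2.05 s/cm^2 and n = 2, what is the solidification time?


Formula: t_s = B * (V/A)^n  (Chvorinov's rule, n=2)
Modulus M = V/A = 3985/2820 = 1.413121 cm
M^2 = 1.413121^2 = 1.996911 cm^2
t_s = 2.05 * 1.996911 = 4.0937 s


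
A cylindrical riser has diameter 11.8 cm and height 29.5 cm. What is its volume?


Formula: V = pi * (D/2)^2 * H  (cylinder volume)
Radius = D/2 = 11.8/2 = 5.9 cm
V = pi * 5.9^2 * 29.5 = 3226.0858 cm^3


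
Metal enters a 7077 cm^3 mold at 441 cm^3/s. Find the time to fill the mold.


Formula: t_fill = V_mold / Q_flow
t = 7077 cm^3 / 441 cm^3/s = 16.0476 s

Final answer: 16.0476 s


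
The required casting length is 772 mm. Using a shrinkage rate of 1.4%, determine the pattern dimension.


Formula: L_pattern = L_casting * (1 + shrinkage_rate/100)
Shrinkage factor = 1 + 1.4/100 = 1.014
L_pattern = 772 mm * 1.014 = 782.8080 mm

782.8080 mm


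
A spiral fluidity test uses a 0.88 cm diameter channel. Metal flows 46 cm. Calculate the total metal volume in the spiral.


Formula: V = pi * (d/2)^2 * L  (cylinder volume)
Radius = 0.88/2 = 0.44 cm
V = pi * 0.44^2 * 46 = 27.9778 cm^3


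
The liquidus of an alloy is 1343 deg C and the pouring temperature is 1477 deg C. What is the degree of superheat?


Formula: Superheat = T_pour - T_melt
Superheat = 1477 - 1343 = 134 deg C

Final answer: 134 deg C


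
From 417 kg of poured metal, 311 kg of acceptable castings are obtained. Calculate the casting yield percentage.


Formula: Casting Yield = (W_good / W_total) * 100
Yield = (311 kg / 417 kg) * 100 = 74.5803%

74.5803%


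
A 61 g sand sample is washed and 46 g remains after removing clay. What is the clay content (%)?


Formula: Clay% = (W_total - W_washed) / W_total * 100
Clay mass = 61 - 46 = 15 g
Clay% = 15 / 61 * 100 = 24.5902%

Final answer: 24.5902%


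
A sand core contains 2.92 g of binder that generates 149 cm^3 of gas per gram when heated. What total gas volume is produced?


Formula: V_gas = W_binder * gas_evolution_rate
V = 2.92 g * 149 cm^3/g = 435.0800 cm^3

Answer: 435.0800 cm^3


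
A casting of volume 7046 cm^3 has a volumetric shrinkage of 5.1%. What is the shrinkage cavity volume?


Formula: V_shrink = V_casting * shrinkage_pct / 100
V_shrink = 7046 cm^3 * 5.1 / 100 = 359.3460 cm^3

Answer: 359.3460 cm^3


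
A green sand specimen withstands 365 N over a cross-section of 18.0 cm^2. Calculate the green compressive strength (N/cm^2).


Formula: Compressive Strength = Force / Area
Strength = 365 N / 18.0 cm^2 = 20.2778 N/cm^2


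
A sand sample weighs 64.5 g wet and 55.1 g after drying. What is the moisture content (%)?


Formula: MC = (W_wet - W_dry) / W_wet * 100
Water mass = 64.5 - 55.1 = 9.4 g
MC = 9.4 / 64.5 * 100 = 14.5736%

Answer: 14.5736%


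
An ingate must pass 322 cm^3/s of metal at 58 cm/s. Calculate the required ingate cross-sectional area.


Formula: A_ingate = Q / v  (continuity equation)
A = 322 cm^3/s / 58 cm/s = 5.5517 cm^2

Answer: 5.5517 cm^2


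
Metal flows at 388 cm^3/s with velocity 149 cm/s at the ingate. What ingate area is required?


Formula: A_ingate = Q / v  (continuity equation)
A = 388 cm^3/s / 149 cm/s = 2.6040 cm^2

2.6040 cm^2


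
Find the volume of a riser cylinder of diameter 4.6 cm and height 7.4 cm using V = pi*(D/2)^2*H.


Formula: V = pi * (D/2)^2 * H  (cylinder volume)
Radius = D/2 = 4.6/2 = 2.3 cm
V = pi * 2.3^2 * 7.4 = 122.9808 cm^3

Answer: 122.9808 cm^3


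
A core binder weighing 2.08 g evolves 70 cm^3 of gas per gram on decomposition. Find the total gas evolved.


Formula: V_gas = W_binder * gas_evolution_rate
V = 2.08 g * 70 cm^3/g = 145.6000 cm^3


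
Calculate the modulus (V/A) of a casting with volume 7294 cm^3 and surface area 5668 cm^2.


Formula: Casting Modulus M = V / A
M = 7294 cm^3 / 5668 cm^2 = 1.2869 cm

1.2869 cm


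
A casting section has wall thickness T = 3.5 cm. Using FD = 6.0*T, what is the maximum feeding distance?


Formula: FD = 6.0 * T  (riser feeding-distance rule)
FD = 6.0 * 3.5 cm = 21.0000 cm

Final answer: 21.0000 cm


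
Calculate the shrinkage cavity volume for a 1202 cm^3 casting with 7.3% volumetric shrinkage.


Formula: V_shrink = V_casting * shrinkage_pct / 100
V_shrink = 1202 cm^3 * 7.3 / 100 = 87.7460 cm^3

Answer: 87.7460 cm^3


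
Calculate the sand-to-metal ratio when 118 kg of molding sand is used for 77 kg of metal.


Formula: Sand-to-Metal Ratio = W_sand / W_metal
Ratio = 118 kg / 77 kg = 1.5325

Final answer: 1.5325


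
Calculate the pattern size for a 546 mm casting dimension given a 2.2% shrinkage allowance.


Formula: L_pattern = L_casting * (1 + shrinkage_rate/100)
Shrinkage factor = 1 + 2.2/100 = 1.022
L_pattern = 546 mm * 1.022 = 558.0120 mm

Final answer: 558.0120 mm


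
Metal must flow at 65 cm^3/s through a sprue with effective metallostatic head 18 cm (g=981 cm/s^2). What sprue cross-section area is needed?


Formula: v = sqrt(2*g*h), A = Q/v
Velocity: v = sqrt(2 * 981 * 18) = sqrt(35316) = 187.9255 cm/s
Sprue area: A = Q / v = 65 / 187.9255 = 0.3459 cm^2


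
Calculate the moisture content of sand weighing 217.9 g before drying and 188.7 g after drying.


Formula: MC = (W_wet - W_dry) / W_wet * 100
Water mass = 217.9 - 188.7 = 29.2 g
MC = 29.2 / 217.9 * 100 = 13.4006%

Answer: 13.4006%


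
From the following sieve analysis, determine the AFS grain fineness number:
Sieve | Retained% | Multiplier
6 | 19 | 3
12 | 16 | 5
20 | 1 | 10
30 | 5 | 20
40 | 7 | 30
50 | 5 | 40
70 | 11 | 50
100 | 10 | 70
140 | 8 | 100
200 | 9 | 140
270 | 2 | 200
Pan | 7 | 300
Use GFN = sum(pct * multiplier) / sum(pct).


Formula: GFN = sum(pct * multiplier) / sum(pct)
sum(pct * multiplier) = 6467
sum(pct) = 100
GFN = 6467 / 100 = 64.67

Final answer: 64.67


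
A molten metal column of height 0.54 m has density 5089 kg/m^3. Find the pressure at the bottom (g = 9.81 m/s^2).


Formula: P = rho * g * h
rho * g = 5089 * 9.81 = 49923.09 N/m^3
P = 49923.09 * 0.54 = 26958.4686 Pa

Answer: 26958.4686 Pa


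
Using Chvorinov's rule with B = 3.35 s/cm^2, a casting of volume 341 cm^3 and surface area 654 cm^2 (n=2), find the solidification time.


Formula: t_s = B * (V/A)^n  (Chvorinov's rule, n=2)
Modulus M = V/A = 341/654 = 0.521407 cm
M^2 = 0.521407^2 = 0.271865 cm^2
t_s = 3.35 * 0.271865 = 0.9107 s


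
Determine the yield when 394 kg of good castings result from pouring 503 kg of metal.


Formula: Casting Yield = (W_good / W_total) * 100
Yield = (394 kg / 503 kg) * 100 = 78.3300%

78.3300%


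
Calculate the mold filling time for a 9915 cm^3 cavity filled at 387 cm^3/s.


Formula: t_fill = V_mold / Q_flow
t = 9915 cm^3 / 387 cm^3/s = 25.6202 s


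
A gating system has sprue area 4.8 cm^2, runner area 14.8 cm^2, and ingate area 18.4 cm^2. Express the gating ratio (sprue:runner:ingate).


Sprue:Runner:Ingate = 1 : 14.8/4.8 : 18.4/4.8 = 1:3.08:3.83

1:3.08:3.83


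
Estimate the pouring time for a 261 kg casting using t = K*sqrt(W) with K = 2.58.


Formula: t = K * sqrt(W)
sqrt(W) = sqrt(261) = 16.15549
t = 2.58 * 16.15549 = 41.6812 s

Answer: 41.6812 s


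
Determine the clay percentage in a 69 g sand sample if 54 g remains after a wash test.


Formula: Clay% = (W_total - W_washed) / W_total * 100
Clay mass = 69 - 54 = 15 g
Clay% = 15 / 69 * 100 = 21.7391%

Answer: 21.7391%


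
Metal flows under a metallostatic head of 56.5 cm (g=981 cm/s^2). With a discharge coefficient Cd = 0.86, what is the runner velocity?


Formula: v = Cd * sqrt(2 * g * h)  (Torricelli with discharge coefficient)
2*g*h = 2 * 981 * 56.5 = 110853.0 cm^2/s^2
sqrt(110853.0) = 332.94594 cm/s
v = 0.86 * 332.94594 = 286.3335 cm/s

Answer: 286.3335 cm/s


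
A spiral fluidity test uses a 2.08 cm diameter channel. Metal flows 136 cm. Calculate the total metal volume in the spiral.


Formula: V = pi * (d/2)^2 * L  (cylinder volume)
Radius = 2.08/2 = 1.04 cm
V = pi * 1.04^2 * 136 = 462.1207 cm^3

462.1207 cm^3


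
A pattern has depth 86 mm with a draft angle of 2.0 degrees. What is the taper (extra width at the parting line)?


Formula: taper = depth * tan(draft_angle)
tan(2.0 deg) = 0.0349208
taper = 86 mm * 0.0349208 = 3.0032 mm


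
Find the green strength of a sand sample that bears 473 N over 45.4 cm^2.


Formula: Compressive Strength = Force / Area
Strength = 473 N / 45.4 cm^2 = 10.4185 N/cm^2

10.4185 N/cm^2


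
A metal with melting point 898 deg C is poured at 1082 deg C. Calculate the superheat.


Formula: Superheat = T_pour - T_melt
Superheat = 1082 - 898 = 184 deg C


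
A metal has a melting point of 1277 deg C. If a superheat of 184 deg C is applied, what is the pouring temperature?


Formula: T_pour = T_melt + Superheat
T_pour = 1277 + 184 = 1461 deg C

Final answer: 1461 deg C


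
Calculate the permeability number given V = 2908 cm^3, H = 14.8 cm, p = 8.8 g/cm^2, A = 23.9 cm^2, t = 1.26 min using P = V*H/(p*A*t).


Formula: Permeability Number P = (V * H) / (p * A * t)
Numerator: V * H = 2908 * 14.8 = 43038.4
Denominator: p * A * t = 8.8 * 23.9 * 1.26 = 265.0032
P = 43038.4 / 265.0032 = 162.4071

Final answer: 162.4071


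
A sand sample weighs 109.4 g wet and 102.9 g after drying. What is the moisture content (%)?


Formula: MC = (W_wet - W_dry) / W_wet * 100
Water mass = 109.4 - 102.9 = 6.5 g
MC = 6.5 / 109.4 * 100 = 5.9415%

5.9415%


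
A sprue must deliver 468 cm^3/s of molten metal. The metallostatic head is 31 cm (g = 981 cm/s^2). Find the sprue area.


Formula: v = sqrt(2*g*h), A = Q/v
Velocity: v = sqrt(2 * 981 * 31) = sqrt(60822) = 246.6212 cm/s
Sprue area: A = Q / v = 468 / 246.6212 = 1.8976 cm^2

1.8976 cm^2


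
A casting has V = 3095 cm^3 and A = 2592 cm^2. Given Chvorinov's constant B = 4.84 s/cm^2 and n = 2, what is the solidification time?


Formula: t_s = B * (V/A)^n  (Chvorinov's rule, n=2)
Modulus M = V/A = 3095/2592 = 1.194059 cm
M^2 = 1.194059^2 = 1.425777 cm^2
t_s = 4.84 * 1.425777 = 6.9008 s

6.9008 s


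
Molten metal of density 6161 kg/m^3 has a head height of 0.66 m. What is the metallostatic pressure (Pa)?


Formula: P = rho * g * h
rho * g = 6161 * 9.81 = 60439.41 N/m^3
P = 60439.41 * 0.66 = 39890.0106 Pa

Final answer: 39890.0106 Pa


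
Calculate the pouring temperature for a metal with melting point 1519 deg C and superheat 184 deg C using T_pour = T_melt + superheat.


Formula: T_pour = T_melt + Superheat
T_pour = 1519 + 184 = 1703 deg C

1703 deg C


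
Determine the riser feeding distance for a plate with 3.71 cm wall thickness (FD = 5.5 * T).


Formula: FD = 5.5 * T  (riser feeding-distance rule)
FD = 5.5 * 3.71 cm = 20.4050 cm

Final answer: 20.4050 cm


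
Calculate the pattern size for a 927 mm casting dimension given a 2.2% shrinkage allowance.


Formula: L_pattern = L_casting * (1 + shrinkage_rate/100)
Shrinkage factor = 1 + 2.2/100 = 1.022
L_pattern = 927 mm * 1.022 = 947.3940 mm

Final answer: 947.3940 mm


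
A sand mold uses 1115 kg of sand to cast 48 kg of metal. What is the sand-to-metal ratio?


Formula: Sand-to-Metal Ratio = W_sand / W_metal
Ratio = 1115 kg / 48 kg = 23.2292

Final answer: 23.2292


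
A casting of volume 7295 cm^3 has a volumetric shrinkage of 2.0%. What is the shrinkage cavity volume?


Formula: V_shrink = V_casting * shrinkage_pct / 100
V_shrink = 7295 cm^3 * 2.0 / 100 = 145.9000 cm^3

Answer: 145.9000 cm^3


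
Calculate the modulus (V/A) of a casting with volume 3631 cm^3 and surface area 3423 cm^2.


Formula: Casting Modulus M = V / A
M = 3631 cm^3 / 3423 cm^2 = 1.0608 cm


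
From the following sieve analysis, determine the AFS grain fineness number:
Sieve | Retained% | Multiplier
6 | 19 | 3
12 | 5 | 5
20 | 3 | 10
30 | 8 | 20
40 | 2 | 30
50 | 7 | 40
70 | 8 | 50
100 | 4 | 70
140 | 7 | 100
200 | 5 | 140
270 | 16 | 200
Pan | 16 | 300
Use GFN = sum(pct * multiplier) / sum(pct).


Formula: GFN = sum(pct * multiplier) / sum(pct)
sum(pct * multiplier) = 10692
sum(pct) = 100
GFN = 10692 / 100 = 106.92


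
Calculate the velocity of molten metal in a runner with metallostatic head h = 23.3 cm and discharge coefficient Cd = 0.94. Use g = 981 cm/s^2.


Formula: v = Cd * sqrt(2 * g * h)  (Torricelli with discharge coefficient)
2*g*h = 2 * 981 * 23.3 = 45714.6 cm^2/s^2
sqrt(45714.6) = 213.80973 cm/s
v = 0.94 * 213.80973 = 200.9811 cm/s

Final answer: 200.9811 cm/s


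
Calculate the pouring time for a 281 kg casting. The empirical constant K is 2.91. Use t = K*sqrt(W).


Formula: t = K * sqrt(W)
sqrt(W) = sqrt(281) = 16.76305
t = 2.91 * 16.76305 = 48.7805 s

Final answer: 48.7805 s


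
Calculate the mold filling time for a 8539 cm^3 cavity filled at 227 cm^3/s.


Formula: t_fill = V_mold / Q_flow
t = 8539 cm^3 / 227 cm^3/s = 37.6167 s

37.6167 s


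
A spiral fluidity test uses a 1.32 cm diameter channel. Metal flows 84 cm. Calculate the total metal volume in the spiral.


Formula: V = pi * (d/2)^2 * L  (cylinder volume)
Radius = 1.32/2 = 0.66 cm
V = pi * 0.66^2 * 84 = 114.9521 cm^3

Final answer: 114.9521 cm^3


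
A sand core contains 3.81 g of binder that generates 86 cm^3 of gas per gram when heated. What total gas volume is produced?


Formula: V_gas = W_binder * gas_evolution_rate
V = 3.81 g * 86 cm^3/g = 327.6600 cm^3

327.6600 cm^3


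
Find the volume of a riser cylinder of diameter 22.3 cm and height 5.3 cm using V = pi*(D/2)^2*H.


Formula: V = pi * (D/2)^2 * H  (cylinder volume)
Radius = D/2 = 22.3/2 = 11.15 cm
V = pi * 11.15^2 * 5.3 = 2070.0245 cm^3

Final answer: 2070.0245 cm^3


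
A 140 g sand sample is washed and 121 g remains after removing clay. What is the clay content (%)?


Formula: Clay% = (W_total - W_washed) / W_total * 100
Clay mass = 140 - 121 = 19 g
Clay% = 19 / 140 * 100 = 13.5714%

13.5714%


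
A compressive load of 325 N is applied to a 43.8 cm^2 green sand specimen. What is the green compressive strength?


Formula: Compressive Strength = Force / Area
Strength = 325 N / 43.8 cm^2 = 7.4201 N/cm^2

Answer: 7.4201 N/cm^2


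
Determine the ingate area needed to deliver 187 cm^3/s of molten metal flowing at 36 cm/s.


Formula: A_ingate = Q / v  (continuity equation)
A = 187 cm^3/s / 36 cm/s = 5.1944 cm^2

Final answer: 5.1944 cm^2


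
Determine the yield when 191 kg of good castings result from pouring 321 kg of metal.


Formula: Casting Yield = (W_good / W_total) * 100
Yield = (191 kg / 321 kg) * 100 = 59.5016%

Final answer: 59.5016%


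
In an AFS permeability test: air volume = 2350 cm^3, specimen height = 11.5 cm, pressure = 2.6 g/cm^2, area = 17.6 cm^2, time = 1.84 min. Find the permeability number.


Formula: Permeability Number P = (V * H) / (p * A * t)
Numerator: V * H = 2350 * 11.5 = 27025.0
Denominator: p * A * t = 2.6 * 17.6 * 1.84 = 84.1984
P = 27025.0 / 84.1984 = 320.9681

Answer: 320.9681


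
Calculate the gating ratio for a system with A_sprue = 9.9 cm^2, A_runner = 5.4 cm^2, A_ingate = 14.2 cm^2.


Sprue:Runner:Ingate = 1 : 5.4/9.9 : 14.2/9.9 = 1:0.55:1.43

Final answer: 1:0.55:1.43


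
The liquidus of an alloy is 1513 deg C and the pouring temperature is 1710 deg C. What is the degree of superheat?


Formula: Superheat = T_pour - T_melt
Superheat = 1710 - 1513 = 197 deg C

197 deg C


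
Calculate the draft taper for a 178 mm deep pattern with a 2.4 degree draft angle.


Formula: taper = depth * tan(draft_angle)
tan(2.4 deg) = 0.0419124
taper = 178 mm * 0.0419124 = 7.4604 mm

7.4604 mm


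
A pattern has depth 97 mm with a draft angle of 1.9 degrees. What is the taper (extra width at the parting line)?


Formula: taper = depth * tan(draft_angle)
tan(1.9 deg) = 0.0331734
taper = 97 mm * 0.0331734 = 3.2178 mm

Final answer: 3.2178 mm


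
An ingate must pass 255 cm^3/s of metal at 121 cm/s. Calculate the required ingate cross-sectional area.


Formula: A_ingate = Q / v  (continuity equation)
A = 255 cm^3/s / 121 cm/s = 2.1074 cm^2

Final answer: 2.1074 cm^2


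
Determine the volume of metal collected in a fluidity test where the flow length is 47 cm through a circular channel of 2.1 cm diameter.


Formula: V = pi * (d/2)^2 * L  (cylinder volume)
Radius = 2.1/2 = 1.05 cm
V = pi * 1.05^2 * 47 = 162.7895 cm^3

162.7895 cm^3


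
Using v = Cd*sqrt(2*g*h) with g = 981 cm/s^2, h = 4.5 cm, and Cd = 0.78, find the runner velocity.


Formula: v = Cd * sqrt(2 * g * h)  (Torricelli with discharge coefficient)
2*g*h = 2 * 981 * 4.5 = 8829.0 cm^2/s^2
sqrt(8829.0) = 93.96276 cm/s
v = 0.78 * 93.96276 = 73.2910 cm/s


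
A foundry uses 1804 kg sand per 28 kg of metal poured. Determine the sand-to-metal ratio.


Formula: Sand-to-Metal Ratio = W_sand / W_metal
Ratio = 1804 kg / 28 kg = 64.4286


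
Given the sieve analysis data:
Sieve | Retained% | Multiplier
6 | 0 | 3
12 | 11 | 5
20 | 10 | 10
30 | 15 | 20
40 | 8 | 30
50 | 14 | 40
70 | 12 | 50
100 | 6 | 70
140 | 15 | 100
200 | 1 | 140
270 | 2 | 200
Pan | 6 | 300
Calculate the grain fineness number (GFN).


Formula: GFN = sum(pct * multiplier) / sum(pct)
sum(pct * multiplier) = 6115
sum(pct) = 100
GFN = 6115 / 100 = 61.15

61.15


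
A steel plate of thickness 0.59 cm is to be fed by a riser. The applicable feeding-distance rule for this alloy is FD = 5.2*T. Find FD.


Formula: FD = 5.2 * T  (riser feeding-distance rule)
FD = 5.2 * 0.59 cm = 3.0680 cm


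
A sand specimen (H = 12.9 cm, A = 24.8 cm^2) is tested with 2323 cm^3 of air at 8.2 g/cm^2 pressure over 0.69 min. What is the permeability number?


Formula: Permeability Number P = (V * H) / (p * A * t)
Numerator: V * H = 2323 * 12.9 = 29966.7
Denominator: p * A * t = 8.2 * 24.8 * 0.69 = 140.3184
P = 29966.7 / 140.3184 = 213.5622

213.5622


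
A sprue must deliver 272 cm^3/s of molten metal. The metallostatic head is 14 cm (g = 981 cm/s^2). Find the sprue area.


Formula: v = sqrt(2*g*h), A = Q/v
Velocity: v = sqrt(2 * 981 * 14) = sqrt(27468) = 165.7347 cm/s
Sprue area: A = Q / v = 272 / 165.7347 = 1.6412 cm^2

Answer: 1.6412 cm^2


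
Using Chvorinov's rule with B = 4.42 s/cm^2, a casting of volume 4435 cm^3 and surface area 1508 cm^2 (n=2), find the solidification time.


Formula: t_s = B * (V/A)^n  (Chvorinov's rule, n=2)
Modulus M = V/A = 4435/1508 = 2.940981 cm
M^2 = 2.940981^2 = 8.649369 cm^2
t_s = 4.42 * 8.649369 = 38.2302 s

Answer: 38.2302 s


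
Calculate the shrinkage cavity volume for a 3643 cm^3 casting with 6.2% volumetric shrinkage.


Formula: V_shrink = V_casting * shrinkage_pct / 100
V_shrink = 3643 cm^3 * 6.2 / 100 = 225.8660 cm^3


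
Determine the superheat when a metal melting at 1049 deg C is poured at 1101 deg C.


Formula: Superheat = T_pour - T_melt
Superheat = 1101 - 1049 = 52 deg C

Answer: 52 deg C


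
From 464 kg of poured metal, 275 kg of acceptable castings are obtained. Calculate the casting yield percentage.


Formula: Casting Yield = (W_good / W_total) * 100
Yield = (275 kg / 464 kg) * 100 = 59.2672%


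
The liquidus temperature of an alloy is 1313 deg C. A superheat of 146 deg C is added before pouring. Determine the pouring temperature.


Formula: T_pour = T_melt + Superheat
T_pour = 1313 + 146 = 1459 deg C


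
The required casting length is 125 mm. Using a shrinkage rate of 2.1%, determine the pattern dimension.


Formula: L_pattern = L_casting * (1 + shrinkage_rate/100)
Shrinkage factor = 1 + 2.1/100 = 1.021
L_pattern = 125 mm * 1.021 = 127.6250 mm

127.6250 mm


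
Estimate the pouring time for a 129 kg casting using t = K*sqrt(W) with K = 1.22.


Formula: t = K * sqrt(W)
sqrt(W) = sqrt(129) = 11.35782
t = 1.22 * 11.35782 = 13.8565 s

Answer: 13.8565 s


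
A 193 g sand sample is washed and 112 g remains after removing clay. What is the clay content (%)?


Formula: Clay% = (W_total - W_washed) / W_total * 100
Clay mass = 193 - 112 = 81 g
Clay% = 81 / 193 * 100 = 41.9689%

Answer: 41.9689%


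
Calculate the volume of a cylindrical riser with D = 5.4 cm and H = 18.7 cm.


Formula: V = pi * (D/2)^2 * H  (cylinder volume)
Radius = D/2 = 5.4/2 = 2.7 cm
V = pi * 2.7^2 * 18.7 = 428.2713 cm^3

428.2713 cm^3


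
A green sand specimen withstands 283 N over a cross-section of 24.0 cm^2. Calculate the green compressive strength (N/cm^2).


Formula: Compressive Strength = Force / Area
Strength = 283 N / 24.0 cm^2 = 11.7917 N/cm^2


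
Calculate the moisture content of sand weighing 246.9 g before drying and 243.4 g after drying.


Formula: MC = (W_wet - W_dry) / W_wet * 100
Water mass = 246.9 - 243.4 = 3.5 g
MC = 3.5 / 246.9 * 100 = 1.4176%

1.4176%


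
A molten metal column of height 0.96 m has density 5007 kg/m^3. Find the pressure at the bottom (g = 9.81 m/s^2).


Formula: P = rho * g * h
rho * g = 5007 * 9.81 = 49118.67 N/m^3
P = 49118.67 * 0.96 = 47153.9232 Pa


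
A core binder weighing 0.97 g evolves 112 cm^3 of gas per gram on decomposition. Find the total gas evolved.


Formula: V_gas = W_binder * gas_evolution_rate
V = 0.97 g * 112 cm^3/g = 108.6400 cm^3

108.6400 cm^3


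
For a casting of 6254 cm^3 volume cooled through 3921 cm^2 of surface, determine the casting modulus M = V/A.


Formula: Casting Modulus M = V / A
M = 6254 cm^3 / 3921 cm^2 = 1.5950 cm

1.5950 cm


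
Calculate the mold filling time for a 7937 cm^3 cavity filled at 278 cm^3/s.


Formula: t_fill = V_mold / Q_flow
t = 7937 cm^3 / 278 cm^3/s = 28.5504 s

Final answer: 28.5504 s


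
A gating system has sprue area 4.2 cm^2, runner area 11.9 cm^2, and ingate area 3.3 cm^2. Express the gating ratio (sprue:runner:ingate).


Sprue:Runner:Ingate = 1 : 11.9/4.2 : 3.3/4.2 = 1:2.83:0.79


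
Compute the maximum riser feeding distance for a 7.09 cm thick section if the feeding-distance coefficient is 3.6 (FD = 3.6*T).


Formula: FD = 3.6 * T  (riser feeding-distance rule)
FD = 3.6 * 7.09 cm = 25.5240 cm

Final answer: 25.5240 cm


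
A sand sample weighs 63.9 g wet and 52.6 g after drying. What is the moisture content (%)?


Formula: MC = (W_wet - W_dry) / W_wet * 100
Water mass = 63.9 - 52.6 = 11.3 g
MC = 11.3 / 63.9 * 100 = 17.6839%

Answer: 17.6839%


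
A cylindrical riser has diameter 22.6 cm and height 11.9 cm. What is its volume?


Formula: V = pi * (D/2)^2 * H  (cylinder volume)
Radius = D/2 = 22.6/2 = 11.3 cm
V = pi * 11.3^2 * 11.9 = 4773.6846 cm^3

Answer: 4773.6846 cm^3


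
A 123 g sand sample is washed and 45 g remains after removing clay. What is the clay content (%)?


Formula: Clay% = (W_total - W_washed) / W_total * 100
Clay mass = 123 - 45 = 78 g
Clay% = 78 / 123 * 100 = 63.4146%

63.4146%


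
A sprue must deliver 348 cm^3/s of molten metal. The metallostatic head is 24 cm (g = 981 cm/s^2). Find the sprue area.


Formula: v = sqrt(2*g*h), A = Q/v
Velocity: v = sqrt(2 * 981 * 24) = sqrt(47088) = 216.9977 cm/s
Sprue area: A = Q / v = 348 / 216.9977 = 1.6037 cm^2

Answer: 1.6037 cm^2


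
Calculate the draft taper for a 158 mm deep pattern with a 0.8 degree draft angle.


Formula: taper = depth * tan(draft_angle)
tan(0.8 deg) = 0.0139635
taper = 158 mm * 0.0139635 = 2.2062 mm
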